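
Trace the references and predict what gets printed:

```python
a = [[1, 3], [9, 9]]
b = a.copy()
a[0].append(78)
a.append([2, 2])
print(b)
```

Key concept: shallow copy with nested lists.
Step by step:
`a = [[1, 3], [9, 9]]` → a = [[1, 3], [9, 9]]
`b = a.copy()` → b = [[1, 3], [9, 9]]
`a[0].append(78)` → a = [[1, 3, 78], [9, 9]]; b = [[1, 3, 78], [9, 9]]
`a.append([2, 2])` → a = [[1, 3, 78], [9, 9], [2, 2]]
`print(b)` → prints [[1, 3, 78], [9, 9]]

Answer: [[1, 3, 78], [9, 9]]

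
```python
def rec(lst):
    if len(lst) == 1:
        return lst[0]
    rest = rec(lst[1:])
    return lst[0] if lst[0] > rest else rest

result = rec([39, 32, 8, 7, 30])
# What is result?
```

Recursive max over [39, 32, 8, 7, 30] = 39

Answer: 39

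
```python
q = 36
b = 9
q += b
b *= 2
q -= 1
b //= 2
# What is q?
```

Trace:
`q = 36` → q = 36
`b = 9` → b = 9
`q += b` → q = 45
`b *= 2` → b = 18
`q -= 1` → q = 44
`b //= 2` → b = 9
So q = 44

Answer: 44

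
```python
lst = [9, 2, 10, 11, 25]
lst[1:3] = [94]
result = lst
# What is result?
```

Trace:
`lst = [9, 2, 10, 11, 25]` → lst = [9, 2, 10, 11, 25]
`lst[1:3] = [94]` → lst = [9, 94, 11, 25]
`result = lst` → result = [9, 94, 11, 25]
So result = [9, 94, 11, 25]

Answer: [9, 94, 11, 25]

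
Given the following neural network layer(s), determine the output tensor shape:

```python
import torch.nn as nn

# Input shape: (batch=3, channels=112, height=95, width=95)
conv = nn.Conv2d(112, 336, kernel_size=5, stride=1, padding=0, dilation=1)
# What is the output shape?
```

Input: (3, 112, 95, 95) -> Output: (3, 336, 91, 91)

Answer: (3, 336, 91, 91)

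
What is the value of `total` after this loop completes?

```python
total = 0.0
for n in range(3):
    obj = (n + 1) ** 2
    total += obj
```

Sum of squared losses 1² + 2² + ... + 3²
`total` takes the values: 0.0 → 1.0 → 5.0 → 14.0

Answer: 14.0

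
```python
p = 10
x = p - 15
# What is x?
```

Trace:
`p = 10` → p = 10
`x = p - 15` → x = -5
So x = -5

Answer: -5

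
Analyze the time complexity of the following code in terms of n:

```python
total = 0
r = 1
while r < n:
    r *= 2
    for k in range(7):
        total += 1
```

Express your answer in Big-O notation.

Each loop level contributes: log n × 1. Multiplying the contributions gives O(log n).

Answer: O(log n)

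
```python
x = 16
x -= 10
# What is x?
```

Trace:
`x = 16` → x = 16
`x -= 10` → x = 6
So x = 6

Answer: 6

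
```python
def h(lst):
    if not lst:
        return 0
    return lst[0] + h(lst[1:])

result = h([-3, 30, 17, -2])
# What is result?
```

(-3) + 30 + 17 + (-2) + 0 = 42

Answer: 42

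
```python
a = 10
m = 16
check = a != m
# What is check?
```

Trace:
`a = 10` → a = 10
`m = 16` → m = 16
`check = a != m` → check = True
So check = True

Answer: True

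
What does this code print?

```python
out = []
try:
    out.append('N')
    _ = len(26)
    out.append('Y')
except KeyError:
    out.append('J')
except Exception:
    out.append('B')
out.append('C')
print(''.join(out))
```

Execution trace: 'N' (try body) → 'B' (except Exception) → 'C' (after the try/except). Output: NBC

Answer: NBC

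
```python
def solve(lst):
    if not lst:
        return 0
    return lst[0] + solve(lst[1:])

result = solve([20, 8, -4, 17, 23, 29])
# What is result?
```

20 + 8 + (-4) + 17 + 23 + 29 + 0 = 93

Answer: 93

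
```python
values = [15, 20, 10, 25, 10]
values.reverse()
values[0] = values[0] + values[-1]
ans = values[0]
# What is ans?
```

Trace:
`values = [15, 20, 10, 25, 10]` → values = [15, 20, 10, 25, 10]
`values.reverse()` → values = [10, 25, 10, 20, 15]
`values[0] = values[0] + values[-1]` → values = [25, 25, 10, 20, 15]
`ans = values[0]` → ans = 25
So ans = 25

Answer: 25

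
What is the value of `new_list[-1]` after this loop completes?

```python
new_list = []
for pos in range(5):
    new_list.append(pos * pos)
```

Last element of squares 0 to 4
`new_list` takes the values: [] → [0] → [0, 1] → [0, 1, 4] → [0, 1, 4, 9] → [0, 1, 4, 9, 16]
So `new_list[-1]` = 16

Answer: 16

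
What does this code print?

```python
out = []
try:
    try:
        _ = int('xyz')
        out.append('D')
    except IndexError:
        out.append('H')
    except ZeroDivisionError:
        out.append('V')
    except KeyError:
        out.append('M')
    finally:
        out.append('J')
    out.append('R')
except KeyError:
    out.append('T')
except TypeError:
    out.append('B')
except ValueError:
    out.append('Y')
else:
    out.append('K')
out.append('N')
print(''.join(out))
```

Execution trace: 'J' (inner finally) → 'Y' (except ValueError) → 'N' (after the try/except). Output: JYN

Answer: JYN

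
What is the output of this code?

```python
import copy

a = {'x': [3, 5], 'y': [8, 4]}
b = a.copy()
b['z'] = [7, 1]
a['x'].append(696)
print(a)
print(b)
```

Key concept: shallow copy of dict with mutable values.
Step by step:
`a = {'x': [3, 5], 'y': [8, 4]}` → a = {'x': [3, 5], 'y': [8, 4]}
`b = a.copy()` → b = {'x': [3, 5], 'y': [8, 4]}
`b['z'] = [7, 1]` → b = {'x': [3, 5], 'y': [8, 4], 'z': [7, 1]}
`a['x'].append(696)` → a = {'x': [3, 5, 696], 'y': [8, 4]}; b = {'x': [3, 5, 696], 'y': [8, 4], 'z': [7, 1]}
`print(a)` → prints {'x': [3, 5, 696], 'y': [8, 4]}
`print(b)` → prints {'x': [3, 5, 696], 'y': [8, 4], 'z': [7, 1]}

Answer:
{'x': [3, 5, 696], 'y': [8, 4]}
{'x': [3, 5, 696], 'y': [8, 4], 'z': [7, 1]}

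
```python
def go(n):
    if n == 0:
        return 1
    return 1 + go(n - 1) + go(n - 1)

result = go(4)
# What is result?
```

go(n) = 1 + 2·go(n-1), go(0)=1. Closed form: (1+1)·2^4 - 1 = 31.

Answer: 31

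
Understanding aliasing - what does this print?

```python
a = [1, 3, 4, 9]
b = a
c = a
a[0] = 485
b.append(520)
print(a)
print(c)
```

Key concept: multiple aliases.
Step by step:
`a = [1, 3, 4, 9]` → a = [1, 3, 4, 9]
`b = a` → b = [1, 3, 4, 9] (same object as a)
`c = a` → c = [1, 3, 4, 9] (same object as a, b)
`a[0] = 485` → a = [485, 3, 4, 9] (same object as b, c); b = [485, 3, 4, 9] (same object as a, c); c = [485, 3, 4, 9] (same object as a, b)
`b.append(520)` → a = [485, 3, 4, 9, 520] (same object as b, c); b = [485, 3, 4, 9, 520] (same object as a, c); c = [485, 3, 4, 9, 520] (same object as a, b)
`print(a)` → prints [485, 3, 4, 9, 520]
`print(c)` → prints [485, 3, 4, 9, 520]

Answer:
[485, 3, 4, 9, 520]
[485, 3, 4, 9, 520]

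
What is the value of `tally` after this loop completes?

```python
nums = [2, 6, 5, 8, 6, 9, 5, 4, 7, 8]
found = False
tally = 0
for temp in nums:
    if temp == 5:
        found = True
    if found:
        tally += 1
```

Count elements after first 5 in [2, 6, 5, 8, 6, 9, 5, 4, 7, 8]
`tally` takes the values: 0 → 1 → 2 → 3 → 4 → 5 → 6 → 7 → 8

Answer: 8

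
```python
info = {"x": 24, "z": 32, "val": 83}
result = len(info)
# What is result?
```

Trace:
`info = {"x": 24, "z": 32, "val": 83}` → info = {'x': 24, 'z': 32, 'val': 83}
`result = len(info)` → result = 3
So result = 3

Answer: 3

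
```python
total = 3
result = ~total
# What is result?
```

Trace:
`total = 3` → total = 3
`result = ~total` → result = -4
So result = -4

Answer: -4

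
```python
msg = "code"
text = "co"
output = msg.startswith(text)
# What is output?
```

Trace:
`msg = "code"` → msg = 'code'
`text = "co"` → text = 'co'
`output = msg.startswith(text)` → output = True
So output = True

Answer: True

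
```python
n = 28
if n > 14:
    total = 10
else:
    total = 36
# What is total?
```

Trace:
`n = 28` → n = 28
`if n > 14: ...` → n > 14 is True → total = 10
So total = 10

Answer: 10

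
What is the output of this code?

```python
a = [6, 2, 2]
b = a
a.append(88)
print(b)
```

Key concept: basic list aliasing.
Step by step:
`a = [6, 2, 2]` → a = [6, 2, 2]
`b = a` → b = [6, 2, 2] (same object as a)
`a.append(88)` → a = [6, 2, 2, 88] (same object as b); b = [6, 2, 2, 88] (same object as a)
`print(b)` → prints [6, 2, 2, 88]

Answer: [6, 2, 2, 88]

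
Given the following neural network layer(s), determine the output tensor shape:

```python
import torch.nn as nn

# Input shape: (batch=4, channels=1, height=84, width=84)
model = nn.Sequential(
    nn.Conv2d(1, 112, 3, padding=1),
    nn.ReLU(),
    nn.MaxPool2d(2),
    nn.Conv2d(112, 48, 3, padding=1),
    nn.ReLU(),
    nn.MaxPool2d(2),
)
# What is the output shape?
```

Input: (4, 1, 84, 84) -> after first Conv2d: (4, 112, 84, 84) -> after first MaxPool2d: (4, 112, 42, 42) -> after second Conv2d: (4, 48, 42, 42) -> Output: (4, 48, 21, 21)

Answer: (4, 48, 21, 21)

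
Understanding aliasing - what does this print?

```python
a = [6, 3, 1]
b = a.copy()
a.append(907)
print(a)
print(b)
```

Key concept: list.copy() creates independent copy.
Step by step:
`a = [6, 3, 1]` → a = [6, 3, 1]
`b = a.copy()` → b = [6, 3, 1]
`a.append(907)` → a = [6, 3, 1, 907]
`print(a)` → prints [6, 3, 1, 907]
`print(b)` → prints [6, 3, 1]

Answer:
[6, 3, 1, 907]
[6, 3, 1]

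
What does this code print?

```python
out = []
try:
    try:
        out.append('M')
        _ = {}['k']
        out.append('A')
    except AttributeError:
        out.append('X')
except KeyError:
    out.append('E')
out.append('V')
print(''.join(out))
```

Execution trace: 'M' (try body) → 'E' (outer except KeyError) → 'V' (after the try/except). Output: MEV

Answer: MEV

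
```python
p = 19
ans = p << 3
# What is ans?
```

Trace:
`p = 19` → p = 19
`ans = p << 3` → ans = 152
So ans = 152

Answer: 152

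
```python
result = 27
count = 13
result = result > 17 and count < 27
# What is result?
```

Trace:
`result = 27` → result = 27
`count = 13` → count = 13
`result = result > 17 and count < 27` → result = True
So result = True

Answer: True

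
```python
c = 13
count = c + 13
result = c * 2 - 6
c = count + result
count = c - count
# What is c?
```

Trace:
`c = 13` → c = 13
`count = c + 13` → count = 26
`result = c * 2 - 6` → result = 20
`c = count + result` → c = 46
`count = c - count` → count = 20
So c = 46

Answer: 46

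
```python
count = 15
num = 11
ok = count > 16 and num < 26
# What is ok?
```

Trace:
`count = 15` → count = 15
`num = 11` → num = 11
`ok = count > 16 and num < 26` → ok = False
So ok = False

Answer: False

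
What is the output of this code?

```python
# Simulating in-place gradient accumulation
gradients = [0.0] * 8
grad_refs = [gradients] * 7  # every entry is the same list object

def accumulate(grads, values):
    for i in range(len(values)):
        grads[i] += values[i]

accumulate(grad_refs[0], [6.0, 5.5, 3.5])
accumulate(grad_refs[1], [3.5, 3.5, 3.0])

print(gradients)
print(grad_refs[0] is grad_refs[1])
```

Key concept: gradient accumulation aliasing.
Step by step:
`gradients = [0.0] * 8` → gradients = [0.0, 0.0, 0.0, 0.0, 0.0, 0.0, 0.0, 0.0]
`grad_refs = [gradients] * 7` → grad_refs = [[0.0, 0.0, 0.0, 0.0, 0.0, 0.0, 0.0, 0.0], [0.0, 0.0, 0.0, 0.0, 0.0, 0.0, 0.0, 0.0], [0.0, 0.0, 0.0, 0.0, 0.0, 0.0, 0.0, 0.0], [0.0, 0.0, 0.0, 0.0, 0.0, 0.0, 0.0, 0.0], [0.0, 0.0, 0.0, 0.0, 0.0, 0.0, 0.0, 0.0], [0.0, 0.0, 0.0, 0.0, 0.0, 0.0, 0.0, 0.0], [0.0, 0.0, 0.0, 0.0, 0.0, 0.0, 0.0, 0.0]]
`accumulate(grad_refs[0], [6.0, 5.5, 3.5])` → gradients = [6.0, 5.5, 3.5, 0.0, 0.0, 0.0, 0.0, 0.0]; grad_refs = [[6.0, 5.5, 3.5, 0.0, 0.0, 0.0, 0.0, 0.0], [6.0, 5.5, 3.5, 0.0, 0.0, 0.0, 0.0, 0.0], [6.0, 5.5, 3.5, 0.0, 0.0, 0.0, 0.0, 0.0], [6.0, 5.5, 3.5, 0.0, 0.0, 0.0, 0.0, 0.0], [6.0, 5.5, 3.5, 0.0, 0.0, 0.0, 0.0, 0.0], [6.0, 5.5, 3.5, 0.0, 0.0, 0.0, 0.0, 0.0], [6.0, 5.5, 3.5, 0.0, 0.0, 0.0, 0.0, 0.0]]
`accumulate(grad_refs[1], [3.5, 3.5, 3.0])` → gradients = [9.5, 9.0, 6.5, 0.0, 0.0, 0.0, 0.0, 0.0]; grad_refs = [[9.5, 9.0, 6.5, 0.0, 0.0, 0.0, 0.0, 0.0], [9.5, 9.0, 6.5, 0.0, 0.0, 0.0, 0.0, 0.0], [9.5, 9.0, 6.5, 0.0, 0.0, 0.0, 0.0, 0.0], [9.5, 9.0, 6.5, 0.0, 0.0, 0.0, 0.0, 0.0], [9.5, 9.0, 6.5, 0.0, 0.0, 0.0, 0.0, 0.0], [9.5, 9.0, 6.5, 0.0, 0.0, 0.0, 0.0, 0.0], [9.5, 9.0, 6.5, 0.0, 0.0, 0.0, 0.0, 0.0]]
`print(gradients)` → prints [9.5, 9.0, 6.5, 0.0, 0.0, 0.0, 0.0, 0.0]
`print(grad_refs[0] is grad_refs[1])` → prints True

Answer:
[9.5, 9.0, 6.5, 0.0, 0.0, 0.0, 0.0, 0.0]
True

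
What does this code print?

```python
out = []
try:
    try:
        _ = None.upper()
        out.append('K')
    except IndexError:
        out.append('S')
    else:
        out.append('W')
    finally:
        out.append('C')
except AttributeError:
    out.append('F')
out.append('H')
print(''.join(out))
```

Execution trace: 'C' (finally) → 'F' (outer except AttributeError) → 'H' (after the try/except). Output: CFH

Answer: CFH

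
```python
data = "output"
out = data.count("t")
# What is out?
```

Trace:
`data = "output"` → data = 'output'
`out = data.count("t")` → out = 2
So out = 2

Answer: 2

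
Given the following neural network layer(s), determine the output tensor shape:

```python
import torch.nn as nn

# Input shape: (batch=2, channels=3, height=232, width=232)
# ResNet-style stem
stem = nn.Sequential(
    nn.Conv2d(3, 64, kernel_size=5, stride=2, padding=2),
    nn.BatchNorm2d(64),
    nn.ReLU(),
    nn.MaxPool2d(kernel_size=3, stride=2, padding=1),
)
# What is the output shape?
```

Input: (2, 3, 232, 232) -> after Conv2d 5x5 stride=2: (2, 64, 116, 116) -> Output: (2, 64, 58, 58)

Answer: (2, 64, 58, 58)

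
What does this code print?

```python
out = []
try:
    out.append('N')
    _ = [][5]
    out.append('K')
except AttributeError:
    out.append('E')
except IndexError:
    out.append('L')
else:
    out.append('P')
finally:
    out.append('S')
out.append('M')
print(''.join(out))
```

Execution trace: 'N' (try body) → 'L' (except IndexError) → 'S' (finally) → 'M' (after the try/except). Output: NLSM

Answer: NLSM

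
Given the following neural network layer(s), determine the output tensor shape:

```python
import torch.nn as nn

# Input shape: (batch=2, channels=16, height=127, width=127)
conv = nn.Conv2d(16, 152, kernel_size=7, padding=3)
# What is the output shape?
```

Input: (2, 16, 127, 127) -> Output: (2, 152, 127, 127)

Answer: (2, 152, 127, 127)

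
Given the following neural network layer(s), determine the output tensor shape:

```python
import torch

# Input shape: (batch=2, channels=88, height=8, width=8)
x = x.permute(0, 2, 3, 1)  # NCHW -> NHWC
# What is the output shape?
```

Input: (2, 88, 8, 8) -> Output: (2, 8, 8, 88)

Answer: (2, 8, 8, 88)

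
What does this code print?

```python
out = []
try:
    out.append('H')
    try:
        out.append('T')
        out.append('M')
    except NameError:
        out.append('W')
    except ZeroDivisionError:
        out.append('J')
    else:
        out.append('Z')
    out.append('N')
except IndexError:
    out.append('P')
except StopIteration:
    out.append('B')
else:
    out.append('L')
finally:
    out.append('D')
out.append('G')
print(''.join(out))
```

Execution trace: 'H' (try body) → 'T' (inner try body) → 'M' (inner try body, no exception) → 'Z' (inner else) → 'N' (try body, no exception) → 'L' (else) → 'D' (finally) → 'G' (after the try/except). Output: HTMZNLDG

Answer: HTMZNLDG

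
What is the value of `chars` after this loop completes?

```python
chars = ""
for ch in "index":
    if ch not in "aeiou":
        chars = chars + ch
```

Remove vowels from 'index'
`chars` takes the values: "" → "n" → "nd" → "ndx"

Answer: "ndx"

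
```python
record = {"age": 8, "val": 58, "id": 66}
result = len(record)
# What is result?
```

Trace:
`record = {"age": 8, "val": 58, "id": 66}` → record = {'age': 8, 'val': 58, 'id': 66}
`result = len(record)` → result = 3
So result = 3

Answer: 3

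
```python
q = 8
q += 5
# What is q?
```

Trace:
`q = 8` → q = 8
`q += 5` → q = 13
So q = 13

Answer: 13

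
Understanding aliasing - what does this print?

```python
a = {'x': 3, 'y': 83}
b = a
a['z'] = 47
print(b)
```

Key concept: dict aliasing.
Step by step:
`a = {'x': 3, 'y': 83}` → a = {'x': 3, 'y': 83}
`b = a` → b = {'x': 3, 'y': 83} (same object as a)
`a['z'] = 47` → a = {'x': 3, 'y': 83, 'z': 47} (same object as b); b = {'x': 3, 'y': 83, 'z': 47} (same object as a)
`print(b)` → prints {'x': 3, 'y': 83, 'z': 47}

Answer: {'x': 3, 'y': 83, 'z': 47}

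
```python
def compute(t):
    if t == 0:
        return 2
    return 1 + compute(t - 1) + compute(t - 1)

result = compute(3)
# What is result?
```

compute(t) = 1 + 2·compute(t-1), compute(0)=2. Closed form: (2+1)·2^3 - 1 = 23.

Answer: 23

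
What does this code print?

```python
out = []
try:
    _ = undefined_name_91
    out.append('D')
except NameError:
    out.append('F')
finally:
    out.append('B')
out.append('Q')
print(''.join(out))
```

Execution trace: 'F' (except NameError) → 'B' (finally) → 'Q' (after the try/except). Output: FBQ

Answer: FBQ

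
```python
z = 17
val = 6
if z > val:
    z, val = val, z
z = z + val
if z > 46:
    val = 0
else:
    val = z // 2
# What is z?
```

Trace:
`z = 17` → z = 17
`val = 6` → val = 6
`if z > val: ...` → z > val is True → z = 6; val = 17
`z = z + val` → z = 23
`if z > 46: ...` → z > 46 is False, take else branch → val = 11
So z = 23

Answer: 23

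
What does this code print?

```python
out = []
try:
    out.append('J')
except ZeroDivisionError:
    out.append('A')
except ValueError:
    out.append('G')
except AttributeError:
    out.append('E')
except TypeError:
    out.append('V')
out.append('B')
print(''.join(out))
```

Execution trace: 'J' (try body, no exception) → 'B' (after the try/except). Output: JB

Answer: JB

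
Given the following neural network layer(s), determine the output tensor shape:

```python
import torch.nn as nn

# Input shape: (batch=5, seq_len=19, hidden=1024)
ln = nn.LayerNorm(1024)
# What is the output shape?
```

Input: (5, 19, 1024) -> Output: (5, 19, 1024)

Answer: (5, 19, 1024)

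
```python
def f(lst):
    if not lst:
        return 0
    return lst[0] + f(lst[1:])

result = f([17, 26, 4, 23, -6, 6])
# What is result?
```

17 + 26 + 4 + 23 + (-6) + 6 + 0 = 70

Answer: 70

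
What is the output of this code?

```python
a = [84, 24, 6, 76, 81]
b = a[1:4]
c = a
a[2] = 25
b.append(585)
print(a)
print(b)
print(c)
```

Key concept: slice vs alias.
Step by step:
`a = [84, 24, 6, 76, 81]` → a = [84, 24, 6, 76, 81]
`b = a[1:4]` → b = [24, 6, 76]
`c = a` → c = [84, 24, 6, 76, 81] (same object as a)
`a[2] = 25` → a = [84, 24, 25, 76, 81] (same object as c); c = [84, 24, 25, 76, 81] (same object as a)
`b.append(585)` → b = [24, 6, 76, 585]
`print(a)` → prints [84, 24, 25, 76, 81]
`print(b)` → prints [24, 6, 76, 585]
`print(c)` → prints [84, 24, 25, 76, 81]

Answer:
[84, 24, 25, 76, 81]
[24, 6, 76, 585]
[84, 24, 25, 76, 81]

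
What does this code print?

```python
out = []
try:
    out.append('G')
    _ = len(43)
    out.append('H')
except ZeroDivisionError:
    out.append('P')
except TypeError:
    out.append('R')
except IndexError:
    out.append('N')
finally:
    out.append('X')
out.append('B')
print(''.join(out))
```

Execution trace: 'G' (try body) → 'R' (except TypeError) → 'X' (finally) → 'B' (after the try/except). Output: GRXB

Answer: GRXB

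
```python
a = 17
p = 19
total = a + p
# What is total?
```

Trace:
`a = 17` → a = 17
`p = 19` → p = 19
`total = a + p` → total = 36
So total = 36

Answer: 36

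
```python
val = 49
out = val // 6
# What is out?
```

Trace:
`val = 49` → val = 49
`out = val // 6` → out = 8
So out = 8

Answer: 8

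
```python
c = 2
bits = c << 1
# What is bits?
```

Trace:
`c = 2` → c = 2
`bits = c << 1` → bits = 4
So bits = 4

Answer: 4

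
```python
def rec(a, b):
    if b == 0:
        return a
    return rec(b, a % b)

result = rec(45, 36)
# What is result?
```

rec(45, 36) -> rec(36, 9) -> rec(9, 0) -> 9

Answer: 9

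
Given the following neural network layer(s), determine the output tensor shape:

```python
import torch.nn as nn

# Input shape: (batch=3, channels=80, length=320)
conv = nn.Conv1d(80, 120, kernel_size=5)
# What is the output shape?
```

Input: (3, 80, 320) -> Output: (3, 120, 316)

Answer: (3, 120, 316)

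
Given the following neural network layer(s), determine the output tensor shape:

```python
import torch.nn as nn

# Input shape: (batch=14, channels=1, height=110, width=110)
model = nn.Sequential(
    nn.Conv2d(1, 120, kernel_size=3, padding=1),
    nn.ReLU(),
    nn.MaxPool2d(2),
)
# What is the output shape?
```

Input: (14, 1, 110, 110) -> after Conv2d: (14, 120, 110, 110) -> after ReLU: (14, 120, 110, 110) -> Output: (14, 120, 55, 55)

Answer: (14, 120, 55, 55)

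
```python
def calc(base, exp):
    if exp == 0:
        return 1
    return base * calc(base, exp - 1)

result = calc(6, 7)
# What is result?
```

calc(6, 7) = 6 * 6 * 6 * 6 * 6 * 6 * 6 = 279936

Answer: 279936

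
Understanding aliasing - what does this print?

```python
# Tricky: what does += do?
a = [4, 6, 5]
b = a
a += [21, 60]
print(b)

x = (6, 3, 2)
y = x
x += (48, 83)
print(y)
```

Key concept: += behavior differs for mutable vs immutable.
Step by step:
`a = [4, 6, 5]` → a = [4, 6, 5]
`b = a` → b = [4, 6, 5] (same object as a)
`a += [21, 60]` → a = [4, 6, 5, 21, 60] (same object as b); b = [4, 6, 5, 21, 60] (same object as a)
`print(b)` → prints [4, 6, 5, 21, 60]
`x = (6, 3, 2)` → x = (6, 3, 2)
`y = x` → y = (6, 3, 2)
`x += (48, 83)` → x = (6, 3, 2, 48, 83)
`print(y)` → prints (6, 3, 2)

Answer:
[4, 6, 5, 21, 60]
(6, 3, 2)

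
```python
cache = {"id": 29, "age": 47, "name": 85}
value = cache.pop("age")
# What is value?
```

Trace:
`cache = {"id": 29, "age": 47, "name": 85}` → cache = {'id': 29, 'age': 47, 'name': 85}
`value = cache.pop("age")` → cache = {'id': 29, 'name': 85}; value = 47
So value = 47

Answer: 47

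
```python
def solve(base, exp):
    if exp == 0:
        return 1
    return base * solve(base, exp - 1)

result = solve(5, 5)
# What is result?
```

solve(5, 5) = 5 * 5 * 5 * 5 * 5 = 3125

Answer: 3125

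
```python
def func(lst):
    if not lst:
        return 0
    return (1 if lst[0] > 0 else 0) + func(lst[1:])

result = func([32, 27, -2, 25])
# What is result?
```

Count of positive elements in [32, 27, -2, 25] = 3

Answer: 3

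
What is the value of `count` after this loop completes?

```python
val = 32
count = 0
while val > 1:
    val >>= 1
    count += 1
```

Count right shifts until 1
`count` takes the values: 0 → 1 → 2 → 3 → 4 → 5

Answer: 5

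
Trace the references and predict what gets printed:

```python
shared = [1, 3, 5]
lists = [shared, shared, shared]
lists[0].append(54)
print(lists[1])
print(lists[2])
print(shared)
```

Key concept: list of same reference.
Step by step:
`shared = [1, 3, 5]` → shared = [1, 3, 5]
`lists = [shared, shared, shared]` → lists = [[1, 3, 5], [1, 3, 5], [1, 3, 5]]
`lists[0].append(54)` → shared = [1, 3, 5, 54]; lists = [[1, 3, 5, 54], [1, 3, 5, 54], [1, 3, 5, 54]]
`print(lists[1])` → prints [1, 3, 5, 54]
`print(lists[2])` → prints [1, 3, 5, 54]
`print(shared)` → prints [1, 3, 5, 54]

Answer:
[1, 3, 5, 54]
[1, 3, 5, 54]
[1, 3, 5, 54]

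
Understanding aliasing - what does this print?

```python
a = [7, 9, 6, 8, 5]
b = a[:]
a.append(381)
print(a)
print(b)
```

Key concept: slice [:] creates copy.
Step by step:
`a = [7, 9, 6, 8, 5]` → a = [7, 9, 6, 8, 5]
`b = a[:]` → b = [7, 9, 6, 8, 5]
`a.append(381)` → a = [7, 9, 6, 8, 5, 381]
`print(a)` → prints [7, 9, 6, 8, 5, 381]
`print(b)` → prints [7, 9, 6, 8, 5]

Answer:
[7, 9, 6, 8, 5, 381]
[7, 9, 6, 8, 5]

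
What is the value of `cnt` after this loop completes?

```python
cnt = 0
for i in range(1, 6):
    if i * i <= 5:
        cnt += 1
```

Count numbers where i² ≤ 5
`cnt` takes the values: 0 → 1 → 2

Answer: 2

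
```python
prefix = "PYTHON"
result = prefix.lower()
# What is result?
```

Trace:
`prefix = "PYTHON"` → prefix = 'PYTHON'
`result = prefix.lower()` → result = 'python'
So result = 'python'

Answer: 'python'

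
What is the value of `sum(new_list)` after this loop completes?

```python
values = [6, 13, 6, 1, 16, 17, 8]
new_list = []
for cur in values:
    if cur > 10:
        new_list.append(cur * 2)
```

Sum of doubled values > 10
`new_list` takes the values: [] → [26] → [26, 32] → [26, 32, 34]
So `sum(new_list)` = 92

Answer: 92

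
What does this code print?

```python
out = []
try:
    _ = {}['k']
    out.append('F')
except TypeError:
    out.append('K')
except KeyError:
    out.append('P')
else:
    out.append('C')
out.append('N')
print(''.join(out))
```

Execution trace: 'P' (except KeyError) → 'N' (after the try/except). Output: PN

Answer: PN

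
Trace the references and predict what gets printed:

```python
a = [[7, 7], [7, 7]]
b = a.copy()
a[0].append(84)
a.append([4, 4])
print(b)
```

Key concept: shallow copy with nested lists.
Step by step:
`a = [[7, 7], [7, 7]]` → a = [[7, 7], [7, 7]]
`b = a.copy()` → b = [[7, 7], [7, 7]]
`a[0].append(84)` → a = [[7, 7, 84], [7, 7]]; b = [[7, 7, 84], [7, 7]]
`a.append([4, 4])` → a = [[7, 7, 84], [7, 7], [4, 4]]
`print(b)` → prints [[7, 7, 84], [7, 7]]

Answer: [[7, 7, 84], [7, 7]]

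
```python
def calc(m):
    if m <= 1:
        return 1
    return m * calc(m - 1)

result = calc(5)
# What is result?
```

calc(5) = 5 * 4 * 3 * 2 * 1 = 120

Answer: 120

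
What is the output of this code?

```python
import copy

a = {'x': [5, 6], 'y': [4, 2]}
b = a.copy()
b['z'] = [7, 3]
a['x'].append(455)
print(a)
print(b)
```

Key concept: shallow copy of dict with mutable values.
Step by step:
`a = {'x': [5, 6], 'y': [4, 2]}` → a = {'x': [5, 6], 'y': [4, 2]}
`b = a.copy()` → b = {'x': [5, 6], 'y': [4, 2]}
`b['z'] = [7, 3]` → b = {'x': [5, 6], 'y': [4, 2], 'z': [7, 3]}
`a['x'].append(455)` → a = {'x': [5, 6, 455], 'y': [4, 2]}; b = {'x': [5, 6, 455], 'y': [4, 2], 'z': [7, 3]}
`print(a)` → prints {'x': [5, 6, 455], 'y': [4, 2]}
`print(b)` → prints {'x': [5, 6, 455], 'y': [4, 2], 'z': [7, 3]}

Answer:
{'x': [5, 6, 455], 'y': [4, 2]}
{'x': [5, 6, 455], 'y': [4, 2], 'z': [7, 3]}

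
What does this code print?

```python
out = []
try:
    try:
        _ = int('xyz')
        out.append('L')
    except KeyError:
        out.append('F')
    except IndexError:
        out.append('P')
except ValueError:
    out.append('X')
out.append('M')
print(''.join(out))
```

Execution trace: 'X' (outer except ValueError) → 'M' (after the try/except). Output: XM

Answer: XM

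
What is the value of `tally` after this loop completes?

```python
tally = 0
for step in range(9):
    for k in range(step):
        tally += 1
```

Triangle number: 0+1+2+...+8
`tally` takes the values: 0 → 1 → 2 → 3 → 4 → 5 → 6 → 7 → 8 → 9 → 10 → 11 → 12 → 13 → 14 → 15 → 16 → 17 → 18 → 19 → 20 → 21 → 22 → 23 → 24 → 25 → 26 → 27 → 28 → 29 → 30 → 31 → 32 → 33 → 34 → 35 → 36

Answer: 36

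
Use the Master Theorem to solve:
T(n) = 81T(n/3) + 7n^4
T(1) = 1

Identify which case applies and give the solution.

a=81, b=3, f(n)=7n^4. log_3(81) = 4. Since c=4 = 4, Case 2 applies: T(n) = Θ(n^log_b(a) · log n) = O(n^4 log n).

Answer: O(n^4 log n) - Case 2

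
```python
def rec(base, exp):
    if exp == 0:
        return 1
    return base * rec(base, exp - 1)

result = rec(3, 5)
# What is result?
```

rec(3, 5) = 3 * 3 * 3 * 3 * 3 = 243

Answer: 243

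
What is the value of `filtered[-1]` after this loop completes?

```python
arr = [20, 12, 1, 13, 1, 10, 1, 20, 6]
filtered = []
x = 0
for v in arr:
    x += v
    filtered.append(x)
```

Cumulative sum ends at 84
`filtered` takes the values: [] → [20] → [20, 32] → [20, 32, 33] → [20, 32, 33, 46] → [20, 32, 33, 46, 47] → [20, 32, 33, 46, 47, 57] → [20, 32, 33, 46, 47, 57, 58] → [20, 32, 33, 46, 47, 57, 58, 78] → [20, 32, 33, 46, 47, 57, 58, 78, 84]
So `filtered[-1]` = 84

Answer: 84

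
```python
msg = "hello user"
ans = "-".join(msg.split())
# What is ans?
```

Trace:
`msg = "hello user"` → msg = 'hello user'
`ans = "-".join(msg.split())` → ans = 'hello-user'
So ans = 'hello-user'

Answer: 'hello-user'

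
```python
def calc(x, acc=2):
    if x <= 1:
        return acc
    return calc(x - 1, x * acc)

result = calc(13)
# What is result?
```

Accumulator trace (n, acc): (13, 2) -> (12, 26) -> (11, 312) -> (10, 3432) -> (9, 34320) -> (8, 308880) -> (7, 2471040) -> (6, 17297280) -> (5, 103783680) -> (4, 518918400) -> (3, 2075673600) -> (2, 6227020800) -> (1, 12454041600) -> return 12454041600

Answer: 12454041600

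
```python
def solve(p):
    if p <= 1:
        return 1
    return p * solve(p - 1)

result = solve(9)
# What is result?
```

solve(9) = 9 * 8 * 7 * 6 * 5 * 4 * 3 * 2 * 1 = 362880

Answer: 362880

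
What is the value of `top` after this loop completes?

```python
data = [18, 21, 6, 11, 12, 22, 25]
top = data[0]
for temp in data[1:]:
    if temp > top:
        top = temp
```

Maximum of [18, 21, 6, 11, 12, 22, 25]
`top` takes the values: 18 → 21 → 22 → 25

Answer: 25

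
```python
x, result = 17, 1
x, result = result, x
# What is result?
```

Trace:
`x, result = 17, 1` → x = 17; result = 1
`x, result = result, x` → x = 1; result = 17
So result = 17

Answer: 17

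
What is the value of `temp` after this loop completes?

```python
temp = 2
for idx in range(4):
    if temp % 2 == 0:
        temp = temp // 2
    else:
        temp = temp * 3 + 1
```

Collatz-style transformation from 2
`temp` takes the values: 2 → 1 → 4 → 2 → 1

Answer: 1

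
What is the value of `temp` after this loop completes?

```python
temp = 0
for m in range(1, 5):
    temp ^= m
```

XOR of 1 to 4
`temp` takes the values: 0 → 1 → 3 → 0 → 4

Answer: 4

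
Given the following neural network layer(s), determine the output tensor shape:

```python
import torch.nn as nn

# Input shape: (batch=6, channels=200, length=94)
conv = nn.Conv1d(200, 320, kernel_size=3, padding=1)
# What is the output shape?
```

Input: (6, 200, 94) -> Output: (6, 320, 94)

Answer: (6, 320, 94)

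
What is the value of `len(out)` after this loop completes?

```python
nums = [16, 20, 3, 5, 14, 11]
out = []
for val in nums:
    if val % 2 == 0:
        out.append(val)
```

Count even numbers in [16, 20, 3, 5, 14, 11]
`out` takes the values: [] → [16] → [16, 20] → [16, 20, 14]
So `len(out)` = 3

Answer: 3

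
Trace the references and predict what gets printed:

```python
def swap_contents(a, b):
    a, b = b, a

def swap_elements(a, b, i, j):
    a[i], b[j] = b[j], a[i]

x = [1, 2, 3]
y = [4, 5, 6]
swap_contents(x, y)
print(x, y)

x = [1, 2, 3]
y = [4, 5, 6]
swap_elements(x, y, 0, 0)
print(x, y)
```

Key concept: parameter rebinding vs mutation.
Step by step:
`x = [1, 2, 3]` → x = [1, 2, 3]
`y = [4, 5, 6]` → y = [4, 5, 6]
`swap_contents(x, y)` → no visible change to tracked variables
`print(x, y)` → prints [1, 2, 3] [4, 5, 6]
`x = [1, 2, 3]` → x = [1, 2, 3]
`y = [4, 5, 6]` → y = [4, 5, 6]
`swap_elements(x, y, 0, 0)` → x = [4, 2, 3]; y = [1, 5, 6]
`print(x, y)` → prints [4, 2, 3] [1, 5, 6]

Answer:
[1, 2, 3] [4, 5, 6]
[4, 2, 3] [1, 5, 6]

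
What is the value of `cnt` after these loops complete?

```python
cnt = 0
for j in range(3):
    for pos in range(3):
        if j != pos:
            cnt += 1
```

3² - 3 (exclude diagonal)
`cnt` takes the values: 0 → 1 → 2 → 3 → 4 → 5 → 6

Answer: 6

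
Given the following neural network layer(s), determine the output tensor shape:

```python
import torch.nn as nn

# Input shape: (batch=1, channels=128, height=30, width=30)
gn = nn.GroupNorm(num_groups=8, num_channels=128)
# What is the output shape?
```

Input: (1, 128, 30, 30) -> Output: (1, 128, 30, 30)

Answer: (1, 128, 30, 30)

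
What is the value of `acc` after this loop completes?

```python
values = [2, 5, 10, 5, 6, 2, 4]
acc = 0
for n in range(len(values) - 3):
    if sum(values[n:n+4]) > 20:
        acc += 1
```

Count windows with sum > 20
`acc` takes the values: 0 → 1 → 2 → 3

Answer: 3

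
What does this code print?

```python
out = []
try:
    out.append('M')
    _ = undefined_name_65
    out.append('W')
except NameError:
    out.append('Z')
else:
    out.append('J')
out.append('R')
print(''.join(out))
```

Execution trace: 'M' (try body) → 'Z' (except NameError) → 'R' (after the try/except). Output: MZR

Answer: MZR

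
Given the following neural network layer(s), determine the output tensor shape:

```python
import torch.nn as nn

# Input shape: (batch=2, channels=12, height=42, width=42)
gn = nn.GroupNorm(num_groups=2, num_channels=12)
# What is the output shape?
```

Input: (2, 12, 42, 42) -> Output: (2, 12, 42, 42)

Answer: (2, 12, 42, 42)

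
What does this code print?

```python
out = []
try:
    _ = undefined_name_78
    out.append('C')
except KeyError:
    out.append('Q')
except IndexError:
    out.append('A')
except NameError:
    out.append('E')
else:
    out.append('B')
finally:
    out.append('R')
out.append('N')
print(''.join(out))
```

Execution trace: 'E' (except NameError) → 'R' (finally) → 'N' (after the try/except). Output: ERN

Answer: ERN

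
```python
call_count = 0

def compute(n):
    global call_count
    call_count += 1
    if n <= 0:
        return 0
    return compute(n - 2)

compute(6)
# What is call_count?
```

Linear recursion stepping by 2: 4 calls from n=6 down to ≤0.

Answer: 4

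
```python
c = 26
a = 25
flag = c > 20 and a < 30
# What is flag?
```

Trace:
`c = 26` → c = 26
`a = 25` → a = 25
`flag = c > 20 and a < 30` → flag = True
So flag = True

Answer: True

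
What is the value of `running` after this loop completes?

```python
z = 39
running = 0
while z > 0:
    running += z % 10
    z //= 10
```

Sum digits of 39
`running` takes the values: 0 → 9 → 12

Answer: 12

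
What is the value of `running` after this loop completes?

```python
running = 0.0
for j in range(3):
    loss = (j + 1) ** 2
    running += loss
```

Sum of squared losses 1² + 2² + ... + 3²
`running` takes the values: 0.0 → 1.0 → 5.0 → 14.0

Answer: 14.0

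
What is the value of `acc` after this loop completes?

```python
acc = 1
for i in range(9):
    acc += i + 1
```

Start at 1, add 1 to 9 = 46
`acc` takes the values: 1 → 2 → 4 → 7 → 11 → 16 → 22 → 29 → 37 → 46

Answer: 46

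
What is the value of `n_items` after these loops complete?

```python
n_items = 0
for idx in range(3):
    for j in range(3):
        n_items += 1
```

3 * 3 = 9
`n_items` takes the values: 0 → 1 → 2 → 3 → 4 → 5 → 6 → 7 → 8 → 9

Answer: 9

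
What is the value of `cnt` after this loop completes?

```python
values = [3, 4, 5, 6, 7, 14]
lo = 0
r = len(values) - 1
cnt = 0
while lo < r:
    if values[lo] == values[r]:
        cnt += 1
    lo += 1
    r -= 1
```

Count matching pairs from ends
`cnt` takes the values: 0

Answer: 0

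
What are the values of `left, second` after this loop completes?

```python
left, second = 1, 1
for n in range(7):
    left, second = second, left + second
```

Fibonacci: after 7 iterations
`left, second` takes the values: (1, 1) → (1, 2) → (2, 3) → (3, 5) → (5, 8) → (8, 13) → (13, 21) → (21, 34)

Answer: 21, 34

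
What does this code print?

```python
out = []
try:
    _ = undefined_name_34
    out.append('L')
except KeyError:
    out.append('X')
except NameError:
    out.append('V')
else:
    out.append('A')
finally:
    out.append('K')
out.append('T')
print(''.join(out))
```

Execution trace: 'V' (except NameError) → 'K' (finally) → 'T' (after the try/except). Output: VKT

Answer: VKT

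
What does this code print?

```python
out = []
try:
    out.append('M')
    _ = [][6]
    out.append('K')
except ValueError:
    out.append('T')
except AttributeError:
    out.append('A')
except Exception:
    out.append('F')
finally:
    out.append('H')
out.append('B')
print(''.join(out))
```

Execution trace: 'M' (try body) → 'F' (except Exception) → 'H' (finally) → 'B' (after the try/except). Output: MFHB

Answer: MFHB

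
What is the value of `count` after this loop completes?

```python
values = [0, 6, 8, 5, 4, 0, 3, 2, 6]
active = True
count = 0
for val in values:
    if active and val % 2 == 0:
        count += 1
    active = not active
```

Count even values at even positions
`count` takes the values: 0 → 1 → 2 → 3 → 4

Answer: 4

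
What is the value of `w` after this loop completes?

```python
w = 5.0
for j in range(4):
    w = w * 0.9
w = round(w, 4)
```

Exponential decay: 5.0 * 0.9^4
`w` takes the values: 5.0 → 4.5 → 4.05 → 3.645 → 3.2805

Answer: 3.2805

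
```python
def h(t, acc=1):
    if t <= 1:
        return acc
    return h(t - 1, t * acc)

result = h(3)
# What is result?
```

Accumulator trace (n, acc): (3, 1) -> (2, 3) -> (1, 6) -> return 6

Answer: 6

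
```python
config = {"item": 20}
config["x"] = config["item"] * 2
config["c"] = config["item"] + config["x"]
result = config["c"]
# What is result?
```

Trace:
`config = {"item": 20}` → config = {'item': 20}
`config["x"] = config["item"] * 2` → config = {'item': 20, 'x': 40}
`config["c"] = config["item"] + config["x"]` → config = {'item': 20, 'x': 40, 'c': 60}
`result = config["c"]` → result = 60
So result = 60

Answer: 60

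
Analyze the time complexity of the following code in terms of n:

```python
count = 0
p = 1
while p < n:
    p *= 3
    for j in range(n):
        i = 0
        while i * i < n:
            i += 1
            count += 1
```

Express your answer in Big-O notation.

Each loop level contributes: log n × n × √n. Multiplying the contributions gives O(n√n log n).

Answer: O(n√n log n)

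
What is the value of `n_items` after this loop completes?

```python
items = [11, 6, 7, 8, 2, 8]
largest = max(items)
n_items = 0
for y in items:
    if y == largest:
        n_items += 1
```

Count of max value 11 in [11, 6, 7, 8, 2, 8]
`n_items` takes the values: 0 → 1

Answer: 1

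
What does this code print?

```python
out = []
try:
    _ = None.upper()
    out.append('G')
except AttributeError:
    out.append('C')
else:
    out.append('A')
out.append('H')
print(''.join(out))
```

Execution trace: 'C' (except AttributeError) → 'H' (after the try/except). Output: CH

Answer: CH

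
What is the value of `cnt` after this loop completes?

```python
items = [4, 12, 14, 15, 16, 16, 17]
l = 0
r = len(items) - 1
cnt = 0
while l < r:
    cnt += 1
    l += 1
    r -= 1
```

Iterations until pointers meet (list length 7)
`cnt` takes the values: 0 → 1 → 2 → 3

Answer: 3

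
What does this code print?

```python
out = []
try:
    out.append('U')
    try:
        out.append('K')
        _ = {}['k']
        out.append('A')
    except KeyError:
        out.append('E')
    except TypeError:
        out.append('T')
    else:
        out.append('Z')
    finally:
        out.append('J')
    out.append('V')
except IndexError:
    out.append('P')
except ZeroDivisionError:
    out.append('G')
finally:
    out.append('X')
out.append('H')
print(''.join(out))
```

Execution trace: 'U' (try body) → 'K' (inner try body) → 'E' (inner except KeyError) → 'J' (inner finally) → 'V' (try body, no exception) → 'X' (finally) → 'H' (after the try/except). Output: UKEJVXH

Answer: UKEJVXH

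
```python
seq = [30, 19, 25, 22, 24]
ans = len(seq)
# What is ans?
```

Trace:
`seq = [30, 19, 25, 22, 24]` → seq = [30, 19, 25, 22, 24]
`ans = len(seq)` → ans = 5
So ans = 5

Answer: 5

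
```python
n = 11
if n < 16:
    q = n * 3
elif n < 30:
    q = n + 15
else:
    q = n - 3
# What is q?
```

Trace:
`n = 11` → n = 11
`if n < 16: ...` → n < 16 is True → q = 33
So q = 33

Answer: 33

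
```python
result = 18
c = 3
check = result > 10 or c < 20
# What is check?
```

Trace:
`result = 18` → result = 18
`c = 3` → c = 3
`check = result > 10 or c < 20` → check = True
So check = True

Answer: True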